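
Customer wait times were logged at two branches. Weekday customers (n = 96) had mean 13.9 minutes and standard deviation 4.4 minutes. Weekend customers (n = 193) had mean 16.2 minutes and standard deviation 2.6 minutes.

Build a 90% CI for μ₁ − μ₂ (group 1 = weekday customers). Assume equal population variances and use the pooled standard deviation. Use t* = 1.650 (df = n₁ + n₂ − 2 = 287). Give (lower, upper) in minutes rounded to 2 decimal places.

s_p = √[((n₁−1)s₁² + (n₂−1)s₂²)/(n₁+n₂−2)] = √[(95·4.4² + 192·2.6²)/287] = 3.3062.
SE = 3.3062·√(1/96 + 1/193) = 0.4129.
With t* = 1.650, margin = 1.650 × 0.4129 = 0.6813.
x̄₁ − x̄₂ = 13.9 − 16.2 = -2.3000; interval -2.3000 ± 0.6813 = (-2.98, -1.62).

(-2.98, -1.62)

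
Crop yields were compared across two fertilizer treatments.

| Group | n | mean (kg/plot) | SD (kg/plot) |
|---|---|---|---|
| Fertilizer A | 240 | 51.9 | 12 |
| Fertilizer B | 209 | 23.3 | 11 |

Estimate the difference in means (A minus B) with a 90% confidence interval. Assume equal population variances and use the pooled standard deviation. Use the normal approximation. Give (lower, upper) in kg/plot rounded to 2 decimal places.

(26.80, 30.40)

Pooled variance s_p² = [239·12² + 208·11²] / (240+209−2) = 133.2975, so s_p = 11.5455.
SE_diff = s_p·√(1/n₁ + 1/n₂) = 11.5455·√(1/240 + 1/209) = 1.0923.
z* = 1.645; margin = 1.645 × 1.0923 = 1.7968.
Difference = 51.9 − 23.3 = 28.6000.
28.6000 ± 1.7968 → (26.80, 30.40).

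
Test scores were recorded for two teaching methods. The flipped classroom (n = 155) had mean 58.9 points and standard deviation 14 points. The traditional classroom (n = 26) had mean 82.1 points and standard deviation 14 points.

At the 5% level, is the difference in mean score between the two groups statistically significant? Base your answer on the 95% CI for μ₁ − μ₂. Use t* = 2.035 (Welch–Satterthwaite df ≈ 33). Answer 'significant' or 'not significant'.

significant

Per-group SEs: s₁/√n₁ = 14/√155 = 1.1245, s₂/√n₂ = 14/√26 = 2.7456.
Unpooled SE of the difference: √(1.26450025 + 7.53831936) = 2.9670.
Margin of error = t* · SE = 2.035 × 2.9670 = 6.0378.
x̄₁ − x̄₂ = 58.9 − 82.1 = -23.2000.
CI: -23.2000 ± 6.0378 = (-29.2378, -17.1622).
The interval (-29.2378, -17.1622) does not contain 0, so the difference is significant.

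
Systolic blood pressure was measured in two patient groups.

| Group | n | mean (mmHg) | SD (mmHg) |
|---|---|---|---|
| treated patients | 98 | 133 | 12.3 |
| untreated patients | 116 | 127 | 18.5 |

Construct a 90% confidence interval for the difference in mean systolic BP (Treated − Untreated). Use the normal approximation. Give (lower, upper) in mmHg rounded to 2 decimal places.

SE₁ = s₁/√n₁ = 12.3/√98 = 1.2425; SE₂ = 18.5/√116 = 1.7177.
Independent samples, unequal variances: SE_diff = √(SE₁² + SE₂²) = √(1.54380625 + 2.95049329) = 2.1200.
z* = 1.645, so margin of error = 1.645 × 2.1200 = 3.4874.
Difference in means = 133 − 127 = 6.0000.
6.0000 ± 3.4874 → (2.51, 9.49).

(2.51, 9.49)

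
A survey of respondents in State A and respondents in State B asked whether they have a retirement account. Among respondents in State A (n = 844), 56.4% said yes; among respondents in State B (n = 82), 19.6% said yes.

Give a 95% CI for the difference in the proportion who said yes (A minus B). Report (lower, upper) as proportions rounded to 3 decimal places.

(0.276, 0.460)

SE₁ = √(p̂₁(1−p̂₁)/n₁) = √(0.5640·0.4360/844) = 0.01707; SE₂ = √(0.1960·0.8040/82) = 0.04384.
Independent samples: SE of the difference = √(SE₁² + SE₂²) = √(0.0002913849 + 0.0019219456) = 0.04705.
z* for 95% confidence is 1.960, so the margin of error is 1.960 × 0.04705 = 0.09222.
Point estimate p̂₁ − p̂₂ = 0.5640 − 0.1960 = 0.3680.
0.3680 ± 0.09222 → (0.276, 0.460).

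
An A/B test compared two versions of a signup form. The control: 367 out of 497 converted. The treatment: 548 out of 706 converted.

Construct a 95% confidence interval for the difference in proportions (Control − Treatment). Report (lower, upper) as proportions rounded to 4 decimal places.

p̂₁ = 367/497 = 0.7384 and p̂₂ = 548/706 = 0.7762.
SE₁ = √(p̂₁(1−p̂₁)/n₁) = √(0.7384·0.2616/497) = 0.01971; SE₂ = √(0.7762·0.2238/706) = 0.01569.
Independent samples: SE of the difference = √(SE₁² + SE₂²) = √(0.0003884841 + 0.0002461761) = 0.02519.
z* for 95% confidence is 1.960, so the margin of error is 1.960 × 0.02519 = 0.04937.
Point estimate p̂₁ − p̂₂ = 0.7384 − 0.7762 = -0.0378.
-0.0378 ± 0.04937 → (-0.0872, 0.0116).

(-0.0872, 0.0116)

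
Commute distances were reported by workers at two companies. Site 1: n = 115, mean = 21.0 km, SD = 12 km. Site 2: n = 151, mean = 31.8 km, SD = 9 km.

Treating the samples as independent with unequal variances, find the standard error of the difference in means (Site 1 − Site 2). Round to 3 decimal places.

SE₁ = s₁/√n₁ = 12/√115 = 1.1190; SE₂ = 9/√151 = 0.7324.
Independent samples, unequal variances: SE_diff = √(SE₁² + SE₂²) = √(1.252161 + 0.53640976) = 1.3374.

1.337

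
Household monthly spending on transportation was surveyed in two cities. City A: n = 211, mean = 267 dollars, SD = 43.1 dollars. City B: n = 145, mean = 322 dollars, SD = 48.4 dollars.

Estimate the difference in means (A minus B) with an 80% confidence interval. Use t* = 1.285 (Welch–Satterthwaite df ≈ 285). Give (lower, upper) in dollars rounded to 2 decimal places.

(-61.42, -48.58)

Per-group SEs: s₁/√n₁ = 43.1/√211 = 2.9671, s₂/√n₂ = 48.4/√145 = 4.0194.
Unpooled SE of the difference: √(8.80368241 + 16.15557636) = 4.9959.
Margin of error = t* · SE = 1.285 × 4.9959 = 6.4197.
x̄₁ − x̄₂ = 267 − 322 = -55.0000.
CI: -55.0000 ± 6.4197 = (-61.42, -48.58).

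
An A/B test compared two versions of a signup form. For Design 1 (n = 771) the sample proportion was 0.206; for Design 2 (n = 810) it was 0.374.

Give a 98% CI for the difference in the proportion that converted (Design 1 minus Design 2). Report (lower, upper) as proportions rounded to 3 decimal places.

(-0.220, -0.116)

SE₁ = √(p̂₁(1−p̂₁)/n₁) = √(0.2060·0.7940/771) = 0.01457; SE₂ = √(0.3740·0.6260/810) = 0.01700.
Independent samples: SE of the difference = √(SE₁² + SE₂²) = √(0.0002122849 + 0.000289) = 0.02239.
z* for 98% confidence is 2.326, so the margin of error is 2.326 × 0.02239 = 0.05208.
Point estimate p̂₁ − p̂₂ = 0.2060 − 0.3740 = -0.1680.
-0.1680 ± 0.05208 → (-0.220, -0.116).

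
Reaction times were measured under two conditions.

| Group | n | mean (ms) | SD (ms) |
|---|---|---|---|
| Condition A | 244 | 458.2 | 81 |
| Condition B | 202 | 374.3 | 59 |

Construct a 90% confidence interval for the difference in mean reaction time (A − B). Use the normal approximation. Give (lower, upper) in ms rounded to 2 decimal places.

(72.97, 94.83)

SE₁ = s₁/√n₁ = 81/√244 = 5.1855; SE₂ = 59/√202 = 4.1512.
Independent samples, unequal variances: SE_diff = √(SE₁² + SE₂²) = √(26.88941025 + 17.23246144) = 6.6424.
z* = 1.645, so margin of error = 1.645 × 6.6424 = 10.9267.
Difference in means = 458.2 − 374.3 = 83.9000.
83.9000 ± 10.9267 → (72.97, 94.83).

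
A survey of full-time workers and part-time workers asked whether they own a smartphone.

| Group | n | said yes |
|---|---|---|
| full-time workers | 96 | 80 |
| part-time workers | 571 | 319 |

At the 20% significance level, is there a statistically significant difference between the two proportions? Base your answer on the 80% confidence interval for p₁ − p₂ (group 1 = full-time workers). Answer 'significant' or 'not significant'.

significant

Sample proportions: 80/96 = 0.8333, 319/571 = 0.5587.
Each SE is √(p̂(1−p̂)/n): √(0.8333·0.1667/96) = 0.03804 and √(0.5587·0.4413/571) = 0.02078.
SE(p̂₁ − p̂₂) = √(SE₁² + SE₂²) = √(0.0014470416 + 0.0004318084) = 0.04335, since the two samples are independent.
At 80% confidence z* = 1.282; margin = 1.282 × 0.04335 = 0.05557.
The difference is 0.8333 − 0.5587 = 0.2746, so the interval is 0.2746 ± 0.05557 = (0.21903, 0.33017).
The interval (0.21903, 0.33017) does not contain 0, so the difference is significant.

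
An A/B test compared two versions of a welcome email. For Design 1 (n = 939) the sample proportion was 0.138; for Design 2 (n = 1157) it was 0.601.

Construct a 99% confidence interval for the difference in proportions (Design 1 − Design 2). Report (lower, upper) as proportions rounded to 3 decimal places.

Each SE is √(p̂(1−p̂)/n): √(0.1380·0.8620/939) = 0.01126 and √(0.6010·0.3990/1157) = 0.01440.
SE(p̂₁ − p̂₂) = √(SE₁² + SE₂²) = √(0.0001267876 + 0.00020736) = 0.01828, since the two samples are independent.
At 99% confidence z* = 2.576; margin = 2.576 × 0.01828 = 0.04709.
The difference is 0.1380 − 0.6010 = -0.4630, so the interval is -0.4630 ± 0.04709 = (-0.510, -0.416).

(-0.510, -0.416)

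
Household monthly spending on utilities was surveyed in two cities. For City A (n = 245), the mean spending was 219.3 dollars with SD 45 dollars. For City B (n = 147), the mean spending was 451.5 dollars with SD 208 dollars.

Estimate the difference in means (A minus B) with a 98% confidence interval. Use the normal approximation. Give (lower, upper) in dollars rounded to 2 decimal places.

SE₁ = s₁/√n₁ = 45/√245 = 2.8749; SE₂ = 208/√147 = 17.1556.
Independent samples, unequal variances: SE_diff = √(SE₁² + SE₂²) = √(8.26505001 + 294.31461136) = 17.3948.
z* = 2.326, so margin of error = 2.326 × 17.3948 = 40.4603.
Difference in means = 219.3 − 451.5 = -232.2000.
-232.2000 ± 40.4603 → (-272.66, -191.74).

(-272.66, -191.74)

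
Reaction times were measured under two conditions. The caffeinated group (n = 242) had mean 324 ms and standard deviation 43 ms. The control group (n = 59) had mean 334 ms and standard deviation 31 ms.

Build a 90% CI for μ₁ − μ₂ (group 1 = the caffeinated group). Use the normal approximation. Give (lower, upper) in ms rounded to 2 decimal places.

(-18.05, -1.95)

Per-group SEs: s₁/√n₁ = 43/√242 = 2.7641, s₂/√n₂ = 31/√59 = 4.0359.
Unpooled SE of the difference: √(7.64024881 + 16.28848881) = 4.8917.
Margin of error = z* · SE = 1.645 × 4.8917 = 8.0468.
x̄₁ − x̄₂ = 324 − 334 = -10.0000.
CI: -10.0000 ± 8.0468 = (-18.05, -1.95).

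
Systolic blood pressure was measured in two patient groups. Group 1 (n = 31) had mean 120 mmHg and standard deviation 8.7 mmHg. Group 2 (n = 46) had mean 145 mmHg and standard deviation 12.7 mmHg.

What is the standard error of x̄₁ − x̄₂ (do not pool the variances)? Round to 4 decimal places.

Standard errors of each mean: 8.7/√31 = 1.5626 and 12.7/√46 = 1.8725.
SE(x̄₁ − x̄₂) = √(1.5626² + 1.8725²) = 2.4388 for independent samples with unequal variances.

2.4388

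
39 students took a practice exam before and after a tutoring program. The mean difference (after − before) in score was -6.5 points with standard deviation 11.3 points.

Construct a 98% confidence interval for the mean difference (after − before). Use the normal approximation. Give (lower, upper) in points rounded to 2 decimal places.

(-10.71, -2.29)

This is a matched-pairs design, so SE = s_d/√n = 11.3/√39 = 1.8094.
Margin = 2.326 × 1.8094 = 4.2087; the interval is -6.5 ± 4.2087 = (-10.71, -2.29).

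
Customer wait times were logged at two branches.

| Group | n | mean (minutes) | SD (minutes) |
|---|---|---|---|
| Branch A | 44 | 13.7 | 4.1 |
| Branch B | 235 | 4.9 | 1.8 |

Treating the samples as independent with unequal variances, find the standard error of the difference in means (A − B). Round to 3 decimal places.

Per-group SEs: s₁/√n₁ = 4.1/√44 = 0.6181, s₂/√n₂ = 1.8/√235 = 0.1174.
Unpooled SE of the difference: √(0.38204761 + 0.01378276) = 0.6292.

0.629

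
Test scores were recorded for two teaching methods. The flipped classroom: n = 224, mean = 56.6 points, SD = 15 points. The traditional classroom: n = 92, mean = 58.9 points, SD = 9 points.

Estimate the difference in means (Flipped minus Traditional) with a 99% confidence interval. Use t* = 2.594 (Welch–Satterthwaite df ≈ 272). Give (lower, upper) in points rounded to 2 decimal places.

(-5.86, 1.26)

Standard errors of each mean: 15/√224 = 1.0022 and 9/√92 = 0.9383.
SE(x̄₁ − x̄₂) = √(1.0022² + 0.9383²) = 1.3729 for independent samples with unequal variances.
With t* = 2.594, the margin is 2.594 × 1.3729 = 3.5613.
x̄₁ − x̄₂ = 56.6 − 58.9 = -2.3000; the interval is -2.3000 ± 3.5613 = (-5.86, 1.26).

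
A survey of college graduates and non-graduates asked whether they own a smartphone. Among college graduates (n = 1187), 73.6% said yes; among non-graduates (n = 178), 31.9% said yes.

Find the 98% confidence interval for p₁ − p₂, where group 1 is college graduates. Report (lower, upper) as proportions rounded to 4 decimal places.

Each SE is √(p̂(1−p̂)/n): √(0.7360·0.2640/1187) = 0.01279 and √(0.3190·0.6810/178) = 0.03493.
SE(p̂₁ − p̂₂) = √(SE₁² + SE₂²) = √(0.0001635841 + 0.0012201049) = 0.03720, since the two samples are independent.
At 98% confidence z* = 2.326; margin = 2.326 × 0.03720 = 0.08653.
The difference is 0.7360 − 0.3190 = 0.4170, so the interval is 0.4170 ± 0.08653 = (0.3305, 0.5035).

(0.3305, 0.5035)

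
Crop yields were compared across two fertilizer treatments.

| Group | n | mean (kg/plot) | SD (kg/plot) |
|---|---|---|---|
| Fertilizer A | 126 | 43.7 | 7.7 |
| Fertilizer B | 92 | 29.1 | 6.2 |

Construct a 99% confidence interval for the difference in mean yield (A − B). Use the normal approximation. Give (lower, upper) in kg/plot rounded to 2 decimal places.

Per-group SEs: s₁/√n₁ = 7.7/√126 = 0.6860, s₂/√n₂ = 6.2/√92 = 0.6464.
Unpooled SE of the difference: √(0.470596 + 0.41783296) = 0.9426.
Margin of error = z* · SE = 2.576 × 0.9426 = 2.4281.
x̄₁ − x̄₂ = 43.7 − 29.1 = 14.6000.
CI: 14.6000 ± 2.4281 = (12.17, 17.03).

(12.17, 17.03)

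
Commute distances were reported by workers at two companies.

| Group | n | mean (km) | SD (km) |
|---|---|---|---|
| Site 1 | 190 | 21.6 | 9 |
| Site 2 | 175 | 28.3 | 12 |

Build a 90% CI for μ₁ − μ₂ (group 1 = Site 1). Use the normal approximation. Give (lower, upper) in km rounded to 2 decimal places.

Standard errors of each mean: 9/√190 = 0.6529 and 12/√175 = 0.9071.
SE(x̄₁ − x̄₂) = √(0.6529² + 0.9071²) = 1.1176 for independent samples with unequal variances.
With z* = 1.645, the margin is 1.645 × 1.1176 = 1.8385.
x̄₁ − x̄₂ = 21.6 − 28.3 = -6.7000; the interval is -6.7000 ± 1.8385 = (-8.54, -4.86).

(-8.54, -4.86)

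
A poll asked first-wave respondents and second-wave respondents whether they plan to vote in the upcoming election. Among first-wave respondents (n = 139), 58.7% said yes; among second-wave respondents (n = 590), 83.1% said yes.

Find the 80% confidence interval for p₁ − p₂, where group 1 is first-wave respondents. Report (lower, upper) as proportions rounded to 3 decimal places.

Each SE is √(p̂(1−p̂)/n): √(0.5870·0.4130/139) = 0.04176 and √(0.8310·0.1690/590) = 0.01543.
SE(p̂₁ − p̂₂) = √(SE₁² + SE₂²) = √(0.0017438976 + 0.0002380849) = 0.04452, since the two samples are independent.
At 80% confidence z* = 1.282; margin = 1.282 × 0.04452 = 0.05707.
The difference is 0.5870 − 0.8310 = -0.2440, so the interval is -0.2440 ± 0.05707 = (-0.301, -0.187).

(-0.301, -0.187)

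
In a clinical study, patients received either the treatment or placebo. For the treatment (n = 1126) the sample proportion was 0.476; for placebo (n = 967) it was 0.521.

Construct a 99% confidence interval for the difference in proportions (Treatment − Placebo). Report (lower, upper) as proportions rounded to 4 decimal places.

(-0.1014, 0.0114)

SE₁ = √(p̂₁(1−p̂₁)/n₁) = √(0.4760·0.5240/1126) = 0.01488; SE₂ = √(0.5210·0.4790/967) = 0.01606.
Independent samples: SE of the difference = √(SE₁² + SE₂²) = √(0.0002214144 + 0.0002579236) = 0.02189.
z* for 99% confidence is 2.576, so the margin of error is 2.576 × 0.02189 = 0.05639.
Point estimate p̂₁ − p̂₂ = 0.4760 − 0.5210 = -0.0450.
-0.0450 ± 0.05639 → (-0.1014, 0.0114).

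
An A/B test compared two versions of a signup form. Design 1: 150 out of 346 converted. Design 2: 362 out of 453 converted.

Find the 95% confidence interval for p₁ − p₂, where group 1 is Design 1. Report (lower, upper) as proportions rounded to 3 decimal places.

(-0.430, -0.302)

p̂₁ = 150/346 = 0.4335 and p̂₂ = 362/453 = 0.7991.
SE₁ = √(p̂₁(1−p̂₁)/n₁) = √(0.4335·0.5665/346) = 0.02664; SE₂ = √(0.7991·0.2009/453) = 0.01883.
Independent samples: SE of the difference = √(SE₁² + SE₂²) = √(0.0007096896 + 0.0003545689) = 0.03262.
z* for 95% confidence is 1.960, so the margin of error is 1.960 × 0.03262 = 0.06394.
Point estimate p̂₁ − p̂₂ = 0.4335 − 0.7991 = -0.3656.
-0.3656 ± 0.06394 → (-0.430, -0.302).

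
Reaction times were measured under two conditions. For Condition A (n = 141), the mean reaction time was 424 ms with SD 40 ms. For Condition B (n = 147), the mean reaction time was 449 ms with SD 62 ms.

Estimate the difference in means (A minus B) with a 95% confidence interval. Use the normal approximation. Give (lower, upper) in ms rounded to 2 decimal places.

(-37.00, -13.00)

SE₁ = s₁/√n₁ = 40/√141 = 3.3686; SE₂ = 62/√147 = 5.1137.
Independent samples, unequal variances: SE_diff = √(SE₁² + SE₂²) = √(11.34746596 + 26.14992769) = 6.1235.
z* = 1.960, so margin of error = 1.960 × 6.1235 = 12.0021.
Difference in means = 424 − 449 = -25.0000.
-25.0000 ± 12.0021 → (-37.00, -13.00).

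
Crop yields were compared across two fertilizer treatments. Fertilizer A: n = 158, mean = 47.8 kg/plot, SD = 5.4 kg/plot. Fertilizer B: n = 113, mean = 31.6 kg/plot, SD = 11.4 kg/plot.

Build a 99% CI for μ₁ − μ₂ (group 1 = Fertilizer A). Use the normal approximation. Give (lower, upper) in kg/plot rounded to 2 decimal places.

SE₁ = s₁/√n₁ = 5.4/√158 = 0.4296; SE₂ = 11.4/√113 = 1.0724.
Independent samples, unequal variances: SE_diff = √(SE₁² + SE₂²) = √(0.18455616 + 1.15004176) = 1.1552.
z* = 2.576, so margin of error = 2.576 × 1.1552 = 2.9758.
Difference in means = 47.8 − 31.6 = 16.2000.
16.2000 ± 2.9758 → (13.22, 19.18).

(13.22, 19.18)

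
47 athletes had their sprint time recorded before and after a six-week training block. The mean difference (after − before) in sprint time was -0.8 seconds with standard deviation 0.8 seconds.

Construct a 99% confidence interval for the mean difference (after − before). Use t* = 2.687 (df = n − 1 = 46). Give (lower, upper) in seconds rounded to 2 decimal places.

This is a matched-pairs design, so SE = s_d/√n = 0.8/√47 = 0.1167.
Margin = 2.687 × 0.1167 = 0.3136; the interval is -0.8 ± 0.3136 = (-1.11, -0.49).

(-1.11, -0.49)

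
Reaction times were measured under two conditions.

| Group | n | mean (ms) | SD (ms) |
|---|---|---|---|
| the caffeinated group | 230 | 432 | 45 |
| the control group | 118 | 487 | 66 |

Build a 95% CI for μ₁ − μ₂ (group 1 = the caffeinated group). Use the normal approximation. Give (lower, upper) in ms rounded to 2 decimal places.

SE₁ = s₁/√n₁ = 45/√230 = 2.9672; SE₂ = 66/√118 = 6.0758.
Independent samples, unequal variances: SE_diff = √(SE₁² + SE₂²) = √(8.80427584 + 36.91534564) = 6.7616.
z* = 1.960, so margin of error = 1.960 × 6.7616 = 13.2527.
Difference in means = 432 − 487 = -55.0000.
-55.0000 ± 13.2527 → (-68.25, -41.75).

(-68.25, -41.75)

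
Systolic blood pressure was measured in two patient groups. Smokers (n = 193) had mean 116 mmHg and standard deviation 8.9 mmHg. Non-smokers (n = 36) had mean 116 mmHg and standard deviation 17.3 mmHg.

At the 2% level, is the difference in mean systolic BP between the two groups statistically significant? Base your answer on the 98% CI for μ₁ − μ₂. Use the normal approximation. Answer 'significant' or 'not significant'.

not significant

Standard errors of each mean: 8.9/√193 = 0.6406 and 17.3/√36 = 2.8833.
SE(x̄₁ − x̄₂) = √(0.6406² + 2.8833²) = 2.9536 for independent samples with unequal variances.
With z* = 2.326, the margin is 2.326 × 2.9536 = 6.8701.
x̄₁ − x̄₂ = 116 − 116 = 0.0000; the interval is 0.0000 ± 6.8701 = (-6.8701, 6.8701).
The interval (-6.8701, 6.8701) contains 0, so the difference is not significant.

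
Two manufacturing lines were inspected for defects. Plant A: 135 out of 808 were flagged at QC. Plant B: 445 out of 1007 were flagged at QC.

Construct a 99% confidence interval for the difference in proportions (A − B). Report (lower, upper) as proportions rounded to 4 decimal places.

(-0.3274, -0.2222)

p̂₁ = 135/808 = 0.1671 and p̂₂ = 445/1007 = 0.4419.
SE₁ = √(p̂₁(1−p̂₁)/n₁) = √(0.1671·0.8329/808) = 0.01312; SE₂ = √(0.4419·0.5581/1007) = 0.01565.
Independent samples: SE of the difference = √(SE₁² + SE₂²) = √(0.0001721344 + 0.0002449225) = 0.02042.
z* for 99% confidence is 2.576, so the margin of error is 2.576 × 0.02042 = 0.05260.
Point estimate p̂₁ − p̂₂ = 0.1671 − 0.4419 = -0.2748.
-0.2748 ± 0.05260 → (-0.3274, -0.2222).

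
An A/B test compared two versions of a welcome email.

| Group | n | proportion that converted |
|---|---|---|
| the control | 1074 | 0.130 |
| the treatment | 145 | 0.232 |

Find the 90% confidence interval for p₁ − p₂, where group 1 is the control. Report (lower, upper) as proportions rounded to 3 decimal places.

SE₁ = √(p̂₁(1−p̂₁)/n₁) = √(0.1300·0.8700/1074) = 0.01026; SE₂ = √(0.2320·0.7680/145) = 0.03505.
Independent samples: SE of the difference = √(SE₁² + SE₂²) = √(0.0001052676 + 0.0012285025) = 0.03652.
z* for 90% confidence is 1.645, so the margin of error is 1.645 × 0.03652 = 0.06008.
Point estimate p̂₁ − p̂₂ = 0.1300 − 0.2320 = -0.1020.
-0.1020 ± 0.06008 → (-0.162, -0.042).

(-0.162, -0.042)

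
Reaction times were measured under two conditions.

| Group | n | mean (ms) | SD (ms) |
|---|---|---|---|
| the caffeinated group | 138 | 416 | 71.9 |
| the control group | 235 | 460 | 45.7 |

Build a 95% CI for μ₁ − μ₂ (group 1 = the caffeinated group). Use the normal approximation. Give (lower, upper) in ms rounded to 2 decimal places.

Per-group SEs: s₁/√n₁ = 71.9/√138 = 6.1205, s₂/√n₂ = 45.7/√235 = 2.9811.
Unpooled SE of the difference: √(37.46052025 + 8.88695721) = 6.8079.
Margin of error = z* · SE = 1.960 × 6.8079 = 13.3435.
x̄₁ − x̄₂ = 416 − 460 = -44.0000.
CI: -44.0000 ± 13.3435 = (-57.34, -30.66).

(-57.34, -30.66)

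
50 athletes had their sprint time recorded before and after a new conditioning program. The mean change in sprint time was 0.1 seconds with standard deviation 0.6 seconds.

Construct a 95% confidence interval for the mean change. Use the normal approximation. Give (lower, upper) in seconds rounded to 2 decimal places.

This is a matched-pairs design, so SE = s_d/√n = 0.6/√50 = 0.0849.
Margin = 1.960 × 0.0849 = 0.1664; the interval is 0.1 ± 0.1664 = (-0.07, 0.27).

(-0.07, 0.27)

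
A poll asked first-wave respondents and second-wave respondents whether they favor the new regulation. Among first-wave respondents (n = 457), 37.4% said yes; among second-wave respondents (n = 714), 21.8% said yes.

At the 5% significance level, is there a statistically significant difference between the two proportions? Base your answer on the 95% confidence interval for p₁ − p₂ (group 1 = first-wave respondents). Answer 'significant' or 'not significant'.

significant

SE₁ = √(p̂₁(1−p̂₁)/n₁) = √(0.3740·0.6260/457) = 0.02263; SE₂ = √(0.2180·0.7820/714) = 0.01545.
Independent samples: SE of the difference = √(SE₁² + SE₂²) = √(0.0005121169 + 0.0002387025) = 0.02740.
z* for 95% confidence is 1.960, so the margin of error is 1.960 × 0.02740 = 0.05370.
Point estimate p̂₁ − p̂₂ = 0.3740 − 0.2180 = 0.1560.
0.1560 ± 0.05370 → (0.10230, 0.20970).
The interval (0.10230, 0.20970) does not contain 0, so the difference is significant.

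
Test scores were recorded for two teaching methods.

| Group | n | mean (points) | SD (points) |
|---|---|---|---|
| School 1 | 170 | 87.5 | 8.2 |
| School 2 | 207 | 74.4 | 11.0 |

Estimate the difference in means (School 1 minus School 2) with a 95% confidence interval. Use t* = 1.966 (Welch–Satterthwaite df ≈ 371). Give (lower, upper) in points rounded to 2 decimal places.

(11.15, 15.05)

SE₁ = s₁/√n₁ = 8.2/√170 = 0.6289; SE₂ = 11.0/√207 = 0.7646.
Independent samples, unequal variances: SE_diff = √(SE₁² + SE₂²) = √(0.39551521 + 0.58461316) = 0.9900.
t* = 1.966, so margin of error = 1.966 × 0.9900 = 1.9463.
Difference in means = 87.5 − 74.4 = 13.1000.
13.1000 ± 1.9463 → (11.15, 15.05).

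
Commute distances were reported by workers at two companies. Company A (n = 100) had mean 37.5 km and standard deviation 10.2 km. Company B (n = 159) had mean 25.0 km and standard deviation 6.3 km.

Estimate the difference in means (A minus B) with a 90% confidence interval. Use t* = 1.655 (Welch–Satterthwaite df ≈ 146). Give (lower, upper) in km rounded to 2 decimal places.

(10.62, 14.38)

Per-group SEs: s₁/√n₁ = 10.2/√100 = 1.0200, s₂/√n₂ = 6.3/√159 = 0.4996.
Unpooled SE of the difference: √(1.0404 + 0.24960016) = 1.1358.
Margin of error = t* · SE = 1.655 × 1.1358 = 1.8797.
x̄₁ − x̄₂ = 37.5 − 25.0 = 12.5000.
CI: 12.5000 ± 1.8797 = (10.62, 14.38).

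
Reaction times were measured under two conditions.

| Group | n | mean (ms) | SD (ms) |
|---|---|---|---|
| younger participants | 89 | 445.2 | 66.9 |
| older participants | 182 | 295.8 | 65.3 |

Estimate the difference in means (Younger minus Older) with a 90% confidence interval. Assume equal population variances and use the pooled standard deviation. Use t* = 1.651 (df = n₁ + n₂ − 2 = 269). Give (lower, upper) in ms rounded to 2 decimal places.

s_p = √[((n₁−1)s₁² + (n₂−1)s₂²)/(n₁+n₂−2)] = √[(88·66.9² + 181·65.3²)/269] = 65.8277.
SE = 65.8277·√(1/89 + 1/182) = 8.5146.
With t* = 1.651, margin = 1.651 × 8.5146 = 14.0576.
x̄₁ − x̄₂ = 445.2 − 295.8 = 149.4000; interval 149.4000 ± 14.0576 = (135.34, 163.46).

(135.34, 163.46)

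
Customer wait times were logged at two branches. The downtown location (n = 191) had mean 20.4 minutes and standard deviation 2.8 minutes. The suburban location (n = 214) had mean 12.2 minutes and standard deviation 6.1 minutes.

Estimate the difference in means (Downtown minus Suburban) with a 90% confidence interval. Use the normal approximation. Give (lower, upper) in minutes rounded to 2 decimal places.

Standard errors of each mean: 2.8/√191 = 0.2026 and 6.1/√214 = 0.4170.
SE(x̄₁ − x̄₂) = √(0.2026² + 0.4170²) = 0.4636 for independent samples with unequal variances.
With z* = 1.645, the margin is 1.645 × 0.4636 = 0.7626.
x̄₁ − x̄₂ = 20.4 − 12.2 = 8.2000; the interval is 8.2000 ± 0.7626 = (7.44, 8.96).

(7.44, 8.96)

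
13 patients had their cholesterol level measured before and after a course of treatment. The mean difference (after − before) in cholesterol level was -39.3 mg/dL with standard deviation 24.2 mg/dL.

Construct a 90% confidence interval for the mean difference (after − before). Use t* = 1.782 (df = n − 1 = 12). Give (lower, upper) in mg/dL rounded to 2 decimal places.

Paired design: SE = s_d/√n = 24.2/√13 = 6.7119.
t* = 1.782; margin of error = 1.782 × 6.7119 = 11.9606.
-39.3 ± 11.9606 → (-51.26, -27.34).

(-51.26, -27.34)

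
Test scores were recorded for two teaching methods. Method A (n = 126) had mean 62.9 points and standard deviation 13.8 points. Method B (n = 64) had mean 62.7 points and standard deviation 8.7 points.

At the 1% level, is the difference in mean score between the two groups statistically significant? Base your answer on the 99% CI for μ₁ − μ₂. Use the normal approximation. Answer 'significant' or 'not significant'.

Standard errors of each mean: 13.8/√126 = 1.2294 and 8.7/√64 = 1.0875.
SE(x̄₁ − x̄₂) = √(1.2294² + 1.0875²) = 1.6414 for independent samples with unequal variances.
With z* = 2.576, the margin is 2.576 × 1.6414 = 4.2282.
x̄₁ − x̄₂ = 62.9 − 62.7 = 0.2000; the interval is 0.2000 ± 4.2282 = (-4.0282, 4.4282).
The interval (-4.0282, 4.4282) contains 0, so the difference is not significant.

not significant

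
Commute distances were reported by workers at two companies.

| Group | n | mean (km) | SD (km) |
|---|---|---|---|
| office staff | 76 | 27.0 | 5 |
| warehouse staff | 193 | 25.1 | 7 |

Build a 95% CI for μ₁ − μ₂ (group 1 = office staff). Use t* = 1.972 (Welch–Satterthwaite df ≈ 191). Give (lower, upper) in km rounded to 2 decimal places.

Per-group SEs: s₁/√n₁ = 5/√76 = 0.5735, s₂/√n₂ = 7/√193 = 0.5039.
Unpooled SE of the difference: √(0.32890225 + 0.25391521) = 0.7634.
Margin of error = t* · SE = 1.972 × 0.7634 = 1.5054.
x̄₁ − x̄₂ = 27.0 − 25.1 = 1.9000.
CI: 1.9000 ± 1.5054 = (0.39, 3.41).

(0.39, 3.41)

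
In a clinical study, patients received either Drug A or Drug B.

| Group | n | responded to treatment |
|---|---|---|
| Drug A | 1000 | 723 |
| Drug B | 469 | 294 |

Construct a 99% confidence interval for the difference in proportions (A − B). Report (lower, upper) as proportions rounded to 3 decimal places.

(0.028, 0.164)

p̂₁ = 723/1000 = 0.7230 and p̂₂ = 294/469 = 0.6269.
SE₁ = √(p̂₁(1−p̂₁)/n₁) = √(0.7230·0.2770/1000) = 0.01415; SE₂ = √(0.6269·0.3731/469) = 0.02233.
Independent samples: SE of the difference = √(SE₁² + SE₂²) = √(0.0002002225 + 0.0004986289) = 0.02644.
z* for 99% confidence is 2.576, so the margin of error is 2.576 × 0.02644 = 0.06811.
Point estimate p̂₁ − p̂₂ = 0.7230 − 0.6269 = 0.0961.
0.0961 ± 0.06811 → (0.028, 0.164).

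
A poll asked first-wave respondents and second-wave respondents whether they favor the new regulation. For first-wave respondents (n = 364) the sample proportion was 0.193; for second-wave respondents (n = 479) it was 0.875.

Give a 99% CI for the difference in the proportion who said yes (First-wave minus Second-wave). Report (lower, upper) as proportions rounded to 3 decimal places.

SE₁ = √(p̂₁(1−p̂₁)/n₁) = √(0.1930·0.8070/364) = 0.02069; SE₂ = √(0.8750·0.1250/479) = 0.01511.
Independent samples: SE of the difference = √(SE₁² + SE₂²) = √(0.0004280761 + 0.0002283121) = 0.02562.
z* for 99% confidence is 2.576, so the margin of error is 2.576 × 0.02562 = 0.06600.
Point estimate p̂₁ − p̂₂ = 0.1930 − 0.8750 = -0.6820.
-0.6820 ± 0.06600 → (-0.748, -0.616).

(-0.748, -0.616)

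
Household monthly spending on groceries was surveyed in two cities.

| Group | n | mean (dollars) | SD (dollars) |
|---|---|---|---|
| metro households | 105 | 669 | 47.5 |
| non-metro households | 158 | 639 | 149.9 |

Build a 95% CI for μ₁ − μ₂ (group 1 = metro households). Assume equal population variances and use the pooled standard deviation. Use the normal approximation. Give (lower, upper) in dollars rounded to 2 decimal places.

(0.37, 59.63)

Pooled variance s_p² = [104·47.5² + 157·149.9²] / (105+158−2) = 14415.4849, so s_p = 120.0645.
SE_diff = s_p·√(1/n₁ + 1/n₂) = 120.0645·√(1/105 + 1/158) = 15.1171.
z* = 1.960; margin = 1.960 × 15.1171 = 29.6295.
Difference = 669 − 639 = 30.0000.
30.0000 ± 29.6295 → (0.37, 59.63).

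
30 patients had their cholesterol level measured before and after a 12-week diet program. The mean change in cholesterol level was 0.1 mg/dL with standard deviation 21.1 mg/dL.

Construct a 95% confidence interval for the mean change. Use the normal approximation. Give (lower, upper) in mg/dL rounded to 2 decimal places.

This is a matched-pairs design, so SE = s_d/√n = 21.1/√30 = 3.8523.
Margin = 1.960 × 3.8523 = 7.5505; the interval is 0.1 ± 7.5505 = (-7.45, 7.65).

(-7.45, 7.65)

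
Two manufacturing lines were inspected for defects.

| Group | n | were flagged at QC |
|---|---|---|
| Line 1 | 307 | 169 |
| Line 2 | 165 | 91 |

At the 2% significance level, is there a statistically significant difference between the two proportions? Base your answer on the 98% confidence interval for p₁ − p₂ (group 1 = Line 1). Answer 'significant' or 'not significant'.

not significant

First, p̂₁ = 169/307 = 0.5505; p̂₂ = 91/165 = 0.5515.
The two standard errors are √(0.5505×0.4495/307) = 0.02839 and √(0.5515×0.4485/165) = 0.03872.
Because the samples are independent, SE_diff = √(0.02839² + 0.03872²) = 0.04801.
Using z* = 2.326 for 98%, ME = 2.326 × 0.04801 = 0.11167.
p̂₁ − p̂₂ = -0.0010; interval -0.0010 ± 0.11167 gives (-0.11267, 0.11067).
The interval (-0.11267, 0.11067) contains 0, so the difference is not significant.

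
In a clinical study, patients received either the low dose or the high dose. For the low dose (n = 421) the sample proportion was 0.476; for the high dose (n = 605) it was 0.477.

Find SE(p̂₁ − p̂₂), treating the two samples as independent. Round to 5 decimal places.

SE₁ = √(p̂₁(1−p̂₁)/n₁) = √(0.4760·0.5240/421) = 0.02434; SE₂ = √(0.4770·0.5230/605) = 0.02031.
Independent samples: SE of the difference = √(SE₁² + SE₂²) = √(0.0005924356 + 0.0004124961) = 0.03170.

0.03170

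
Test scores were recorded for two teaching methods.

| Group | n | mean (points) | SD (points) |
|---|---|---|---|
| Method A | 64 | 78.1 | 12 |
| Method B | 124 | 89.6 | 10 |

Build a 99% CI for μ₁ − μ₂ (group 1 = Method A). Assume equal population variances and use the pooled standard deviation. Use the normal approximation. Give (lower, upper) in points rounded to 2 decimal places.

(-15.75, -7.25)

s_p = √[((n₁−1)s₁² + (n₂−1)s₂²)/(n₁+n₂−2)] = √[(63·12² + 123·10²)/186] = 10.7193.
SE = 10.7193·√(1/64 + 1/124) = 1.6499.
With z* = 2.576, margin = 2.576 × 1.6499 = 4.2501.
x̄₁ − x̄₂ = 78.1 − 89.6 = -11.5000; interval -11.5000 ± 4.2501 = (-15.75, -7.25).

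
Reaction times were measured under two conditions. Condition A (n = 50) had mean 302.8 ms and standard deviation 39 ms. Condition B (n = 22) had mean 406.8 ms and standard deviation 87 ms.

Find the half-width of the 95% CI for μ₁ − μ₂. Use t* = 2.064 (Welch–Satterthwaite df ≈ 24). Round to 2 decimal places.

Per-group SEs: s₁/√n₁ = 39/√50 = 5.5154, s₂/√n₂ = 87/√22 = 18.5485.
Unpooled SE of the difference: √(30.41963716 + 344.04685225) = 19.3511.
Margin of error = t* · SE = 2.064 × 19.3511 = 39.9407.

39.94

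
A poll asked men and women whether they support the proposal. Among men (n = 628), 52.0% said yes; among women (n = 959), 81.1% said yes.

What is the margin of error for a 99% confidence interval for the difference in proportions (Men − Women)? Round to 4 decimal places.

Each SE is √(p̂(1−p̂)/n): √(0.5200·0.4800/628) = 0.01994 and √(0.8110·0.1890/959) = 0.01264.
SE(p̂₁ − p̂₂) = √(SE₁² + SE₂²) = √(0.0003976036 + 0.0001597696) = 0.02361, since the two samples are independent.
At 99% confidence z* = 2.576; margin = 2.576 × 0.02361 = 0.06082.

0.0608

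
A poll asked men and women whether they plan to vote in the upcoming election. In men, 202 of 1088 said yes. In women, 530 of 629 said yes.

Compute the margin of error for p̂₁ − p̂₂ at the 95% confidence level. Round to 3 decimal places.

First, p̂₁ = 202/1088 = 0.1857; p̂₂ = 530/629 = 0.8426.
The two standard errors are √(0.1857×0.8143/1088) = 0.01179 and √(0.8426×0.1574/629) = 0.01452.
Because the samples are independent, SE_diff = √(0.01179² + 0.01452²) = 0.01870.
Using z* = 1.960 for 95%, ME = 1.960 × 0.01870 = 0.03665.

0.037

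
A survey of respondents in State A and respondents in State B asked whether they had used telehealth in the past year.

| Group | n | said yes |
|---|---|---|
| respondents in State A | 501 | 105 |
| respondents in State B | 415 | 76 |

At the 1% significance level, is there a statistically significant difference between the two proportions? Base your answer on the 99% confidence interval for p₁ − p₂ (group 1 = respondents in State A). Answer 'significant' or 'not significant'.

not significant

p̂₁ = 105/501 = 0.2096 and p̂₂ = 76/415 = 0.1831.
SE₁ = √(p̂₁(1−p̂₁)/n₁) = √(0.2096·0.7904/501) = 0.01818; SE₂ = √(0.1831·0.8169/415) = 0.01898.
Independent samples: SE of the difference = √(SE₁² + SE₂²) = √(0.0003305124 + 0.0003602404) = 0.02628.
z* for 99% confidence is 2.576, so the margin of error is 2.576 × 0.02628 = 0.06770.
Point estimate p̂₁ − p̂₂ = 0.2096 − 0.1831 = 0.0265.
0.0265 ± 0.06770 → (-0.04120, 0.09420).
The interval (-0.04120, 0.09420) contains 0, so the difference is not significant.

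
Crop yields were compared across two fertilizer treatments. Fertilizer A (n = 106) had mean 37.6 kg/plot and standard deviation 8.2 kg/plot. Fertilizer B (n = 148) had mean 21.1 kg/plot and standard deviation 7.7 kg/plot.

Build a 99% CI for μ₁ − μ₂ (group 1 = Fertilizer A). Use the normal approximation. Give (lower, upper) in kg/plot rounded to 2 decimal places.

(13.88, 19.12)

SE₁ = s₁/√n₁ = 8.2/√106 = 0.7965; SE₂ = 7.7/√148 = 0.6329.
Independent samples, unequal variances: SE_diff = √(SE₁² + SE₂²) = √(0.63441225 + 0.40056241) = 1.0173.
z* = 2.576, so margin of error = 2.576 × 1.0173 = 2.6206.
Difference in means = 37.6 − 21.1 = 16.5000.
16.5000 ± 2.6206 → (13.88, 19.12).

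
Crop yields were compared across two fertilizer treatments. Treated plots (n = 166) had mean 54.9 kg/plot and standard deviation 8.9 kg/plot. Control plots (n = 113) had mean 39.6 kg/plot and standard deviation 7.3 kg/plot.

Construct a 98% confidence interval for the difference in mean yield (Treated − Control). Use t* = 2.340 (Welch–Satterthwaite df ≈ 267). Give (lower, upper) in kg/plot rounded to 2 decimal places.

(13.02, 17.58)

Standard errors of each mean: 8.9/√166 = 0.6908 and 7.3/√113 = 0.6867.
SE(x̄₁ − x̄₂) = √(0.6908² + 0.6867²) = 0.9740 for independent samples with unequal variances.
With t* = 2.340, the margin is 2.340 × 0.9740 = 2.2792.
x̄₁ − x̄₂ = 54.9 − 39.6 = 15.3000; the interval is 15.3000 ± 2.2792 = (13.02, 17.58).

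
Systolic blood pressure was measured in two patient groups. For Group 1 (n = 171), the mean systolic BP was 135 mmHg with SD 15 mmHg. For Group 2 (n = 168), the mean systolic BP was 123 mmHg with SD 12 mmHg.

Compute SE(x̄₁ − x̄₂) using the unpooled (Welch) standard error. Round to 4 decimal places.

1.4741

Standard errors of each mean: 15/√171 = 1.1471 and 12/√168 = 0.9258.
SE(x̄₁ − x̄₂) = √(1.1471² + 0.9258²) = 1.4741 for independent samples with unequal variances.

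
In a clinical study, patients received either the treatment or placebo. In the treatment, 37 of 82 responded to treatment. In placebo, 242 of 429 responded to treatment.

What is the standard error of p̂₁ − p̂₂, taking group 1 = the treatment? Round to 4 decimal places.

Sample proportions: 37/82 = 0.4512, 242/429 = 0.5641.
Each SE is √(p̂(1−p̂)/n): √(0.4512·0.5488/82) = 0.05495 and √(0.5641·0.4359/429) = 0.02394.
SE(p̂₁ − p̂₂) = √(SE₁² + SE₂²) = √(0.0030195025 + 0.0005731236) = 0.05994, since the two samples are independent.

0.0599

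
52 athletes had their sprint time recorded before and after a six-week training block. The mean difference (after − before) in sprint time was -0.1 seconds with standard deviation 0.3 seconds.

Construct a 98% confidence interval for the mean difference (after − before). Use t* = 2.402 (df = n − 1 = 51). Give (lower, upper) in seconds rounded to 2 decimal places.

(-0.20, 0.00)

This is a matched-pairs design, so SE = s_d/√n = 0.3/√52 = 0.0416.
Margin = 2.402 × 0.0416 = 0.0999; the interval is -0.1 ± 0.0999 = (-0.20, 0.00).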